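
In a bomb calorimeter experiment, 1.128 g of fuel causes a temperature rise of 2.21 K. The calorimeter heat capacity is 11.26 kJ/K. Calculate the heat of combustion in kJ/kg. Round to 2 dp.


Hc = C_cal * delta_T / m_fuel
Q_released = 11.26 * 2.21 = 24.8846 kJ
m_fuel = 1.128 g = 1.128/1000 kg = 0.001128 kg
Hc = 24.8846 / 0.001128 = 22060.82 kJ/kg


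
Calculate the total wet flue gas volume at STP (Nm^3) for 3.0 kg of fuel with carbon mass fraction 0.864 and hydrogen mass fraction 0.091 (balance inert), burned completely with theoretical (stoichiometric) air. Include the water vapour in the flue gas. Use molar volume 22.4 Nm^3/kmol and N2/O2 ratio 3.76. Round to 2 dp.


Per kg fuel: CO2 = (C/12 kmol)*22.4 = (0.864/12)*22.4 = 1.61280 Nm^3
Per kg fuel: H2O = (H/2 kmol)*22.4 = (0.091/2)*22.4 = 1.01920 Nm^3
O2 needed per kg fuel = C/12 + H/4 = 0.864/12 + 0.091/4 = 0.09475000 kmol
Per kg fuel: N2 = O2*3.76*22.4 = 0.09475000*3.76*22.4 = 7.98022 Nm^3
Total per kg = 1.61280 + 1.01920 + 7.98022 = 10.61222 Nm^3
Total = 10.61222 * 3.0 = 31.84 Nm^3


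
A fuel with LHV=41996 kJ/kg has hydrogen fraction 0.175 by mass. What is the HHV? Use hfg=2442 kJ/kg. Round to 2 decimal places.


HHV = LHV + hfg * 9 * H
Water addition = 2442 * 9 * 0.175 = 3846.150 kJ/kg
HHV = 41996 + 3846.150 = 45842.15 kJ/kg


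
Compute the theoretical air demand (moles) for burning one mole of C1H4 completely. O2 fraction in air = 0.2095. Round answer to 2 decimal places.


Balanced combustion: C1H4 + 2 O2 -> 1 CO2 + 2 H2O
O2 needed = C + H/4 = 1 + 4/4 = 2.00 moles
Air moles = O2 / 0.2095 = 2.00 / 0.2095 = 9.55 moles air


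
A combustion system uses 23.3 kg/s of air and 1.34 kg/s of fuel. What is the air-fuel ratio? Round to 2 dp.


AFR = m_air / m_fuel
AFR = 23.3 / 1.34 = 17.39


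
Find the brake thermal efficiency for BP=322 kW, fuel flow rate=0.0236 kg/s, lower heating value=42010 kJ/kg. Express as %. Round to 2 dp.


eta_BTE = (BP / (mf * LHV)) * 100
Denominator = 0.0236 * 42010 = 991.4360 kW
eta_BTE = (322 / 991.4360) * 100 = 32.48%


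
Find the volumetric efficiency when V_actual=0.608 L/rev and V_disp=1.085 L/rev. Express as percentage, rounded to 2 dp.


eta_v = (V_actual / V_disp) * 100
Ratio = 0.608 / 1.085 = 0.5604
eta_v = 0.5604 * 100 = 56.04%


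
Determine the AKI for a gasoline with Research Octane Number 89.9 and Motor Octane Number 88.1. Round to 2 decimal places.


AKI = (RON + MON) / 2
AKI = (89.9 + 88.1) / 2
AKI = 178.0 / 2 = 89.00


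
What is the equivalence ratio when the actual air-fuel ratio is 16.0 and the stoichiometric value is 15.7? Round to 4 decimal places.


phi = AFR_stoich / AFR_actual
phi = 15.7 / 16.0 = 0.9813


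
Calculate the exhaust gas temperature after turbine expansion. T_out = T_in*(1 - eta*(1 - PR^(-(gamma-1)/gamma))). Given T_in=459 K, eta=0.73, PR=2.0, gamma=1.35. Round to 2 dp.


T_out = T_in * (1 - eta * (1 - PR^(-(gamma-1)/gamma)))
Exponent = -(1.35-1)/1.35 = -0.25925926
PR^exp = 2.0^(-0.25925926) = 0.83551680
Factor = 1 - 0.73*(1 - 0.83551680) = 0.87992726
T_out = 459 * 0.87992726 = 403.89 K


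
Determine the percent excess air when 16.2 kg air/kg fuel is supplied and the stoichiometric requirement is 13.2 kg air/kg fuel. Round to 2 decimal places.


Excess air = actual - stoichiometric = 16.2 - 13.2 = 3.00 kg/kg fuel
Excess air % = (excess / stoich) * 100 = (3.00 / 13.2) * 100 = 22.73%


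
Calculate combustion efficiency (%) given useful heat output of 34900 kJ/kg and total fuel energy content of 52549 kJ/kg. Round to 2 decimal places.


Efficiency = (Q_useful / Q_fuel) * 100
Efficiency = (34900 / 52549) * 100
Efficiency = 0.6641 * 100 = 66.41%


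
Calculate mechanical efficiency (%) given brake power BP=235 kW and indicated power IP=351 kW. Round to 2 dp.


eta_mech = (BP / IP) * 100
Ratio = 235 / 351 = 0.6695
eta_mech = 0.6695 * 100 = 66.95%


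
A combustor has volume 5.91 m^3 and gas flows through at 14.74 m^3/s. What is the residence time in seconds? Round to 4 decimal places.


tau = V / Q_flow
tau = 5.91 / 14.74 = 0.4009 s


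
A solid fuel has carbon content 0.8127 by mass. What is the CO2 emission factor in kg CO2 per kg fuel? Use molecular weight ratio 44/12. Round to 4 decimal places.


EF = C_frac * (M_CO2 / M_C)
EF = 0.8127 * (44/12)
EF = 0.8127 * 3.666667 = 2.9799 kg_CO2/kg_fuel


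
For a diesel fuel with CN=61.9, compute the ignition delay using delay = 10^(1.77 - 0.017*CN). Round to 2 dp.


delay = 10^(1.77 - 0.017*CN)
Exponent = 1.77 - 0.017*61.9 = 0.7177
delay = 10^0.7177 = 5.22 ms


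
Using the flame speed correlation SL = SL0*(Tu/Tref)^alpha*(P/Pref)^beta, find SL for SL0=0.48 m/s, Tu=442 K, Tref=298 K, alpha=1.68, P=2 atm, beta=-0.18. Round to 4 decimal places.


SL = SL0 * (Tu/Tref)^alpha * (P/Pref)^beta
T ratio = 442/298 = 1.48322148
(T ratio)^alpha = 1.48322148^1.68 = 1.939216
(P/Pref)^beta = 2^(-0.18) = 0.882703
SL = 0.48 * 1.939216 * 0.882703 = 0.8216 m/s


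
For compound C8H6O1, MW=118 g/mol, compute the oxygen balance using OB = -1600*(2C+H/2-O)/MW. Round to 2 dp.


OB = -1600 * (2C + H/2 - O) / MW
Inner = 2*8 + 6/2 - 1 = 18.00
OB = -1600 * 18.00 / 118 = -244.07%


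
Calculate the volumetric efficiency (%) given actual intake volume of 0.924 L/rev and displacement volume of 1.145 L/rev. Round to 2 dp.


eta_v = (V_actual / V_disp) * 100
Ratio = 0.924 / 1.145 = 0.8070
eta_v = 0.8070 * 100 = 80.70%


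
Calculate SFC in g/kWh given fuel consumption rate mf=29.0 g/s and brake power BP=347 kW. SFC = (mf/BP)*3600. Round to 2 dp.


SFC = (mf / BP) * 3600
Rate = 29.0 / 347 = 0.083573 g/(s*kW)
SFC = 0.083573 * 3600 = 300.86 g/kWh


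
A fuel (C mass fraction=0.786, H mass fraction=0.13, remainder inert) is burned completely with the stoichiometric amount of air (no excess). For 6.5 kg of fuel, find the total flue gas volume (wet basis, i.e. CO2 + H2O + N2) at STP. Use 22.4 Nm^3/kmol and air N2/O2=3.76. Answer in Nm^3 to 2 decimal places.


Per kg fuel: CO2 = (C/12 kmol)*22.4 = (0.786/12)*22.4 = 1.46720 Nm^3
Per kg fuel: H2O = (H/2 kmol)*22.4 = (0.13/2)*22.4 = 1.45600 Nm^3
O2 needed per kg fuel = C/12 + H/4 = 0.786/12 + 0.13/4 = 0.09800000 kmol
Per kg fuel: N2 = O2*3.76*22.4 = 0.09800000*3.76*22.4 = 8.25395 Nm^3
Total per kg = 1.46720 + 1.45600 + 8.25395 = 11.17715 Nm^3
Total = 11.17715 * 6.5 = 72.65 Nm^3


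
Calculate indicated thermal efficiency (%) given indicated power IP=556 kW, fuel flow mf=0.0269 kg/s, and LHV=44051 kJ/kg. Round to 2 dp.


eta_ith = (IP / (mf * LHV)) * 100
Denominator = 0.0269 * 44051 = 1184.9719 kW
eta_ith = (556 / 1184.9719) * 100 = 46.92%


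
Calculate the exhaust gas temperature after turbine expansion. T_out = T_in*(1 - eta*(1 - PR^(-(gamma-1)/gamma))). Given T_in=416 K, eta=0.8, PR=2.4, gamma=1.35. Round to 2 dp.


T_out = T_in * (1 - eta * (1 - PR^(-(gamma-1)/gamma)))
Exponent = -(1.35-1)/1.35 = -0.25925926
PR^exp = 2.4^(-0.25925926) = 0.79694200
Factor = 1 - 0.8*(1 - 0.79694200) = 0.83755360
T_out = 416 * 0.83755360 = 348.42 K


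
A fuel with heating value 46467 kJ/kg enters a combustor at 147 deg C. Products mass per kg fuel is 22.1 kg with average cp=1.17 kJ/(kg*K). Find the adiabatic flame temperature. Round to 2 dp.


T_ad = T_in + Hc / (m_p * cp)
Denominator = 22.1 * 1.17 = 25.8570
Temperature rise = 46467 / 25.8570 = 1797.08 K
T_ad = 147 + 1797.08 = 1944.08 deg C


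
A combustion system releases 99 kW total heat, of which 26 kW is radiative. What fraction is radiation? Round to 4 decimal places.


f_rad = Q_rad / Q_total
f_rad = 26 / 99 = 0.2626


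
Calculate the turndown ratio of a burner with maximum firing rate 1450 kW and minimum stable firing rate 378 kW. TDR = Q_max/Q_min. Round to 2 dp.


TDR = Q_max / Q_min
TDR = 1450 / 378 = 3.84


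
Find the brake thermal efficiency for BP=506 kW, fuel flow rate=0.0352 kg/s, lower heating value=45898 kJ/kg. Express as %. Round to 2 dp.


eta_BTE = (BP / (mf * LHV)) * 100
Denominator = 0.0352 * 45898 = 1615.6096 kW
eta_BTE = (506 / 1615.6096) * 100 = 31.32%


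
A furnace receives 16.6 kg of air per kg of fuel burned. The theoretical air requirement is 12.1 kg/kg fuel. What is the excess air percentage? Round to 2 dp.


Excess air = actual - stoichiometric = 16.6 - 12.1 = 4.50 kg/kg fuel
Excess air % = (excess / stoich) * 100 = (4.50 / 12.1) * 100 = 37.19%


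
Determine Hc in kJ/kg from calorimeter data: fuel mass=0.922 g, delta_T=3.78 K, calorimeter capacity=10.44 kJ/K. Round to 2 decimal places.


Hc = C_cal * delta_T / m_fuel
Q_released = 10.44 * 3.78 = 39.4632 kJ
m_fuel = 0.922 g = 0.922/1000 kg = 0.000922 kg
Hc = 39.4632 / 0.000922 = 42801.74 kJ/kg


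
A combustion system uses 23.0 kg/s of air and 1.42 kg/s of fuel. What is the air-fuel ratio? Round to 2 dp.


AFR = m_air / m_fuel
AFR = 23.0 / 1.42 = 16.20


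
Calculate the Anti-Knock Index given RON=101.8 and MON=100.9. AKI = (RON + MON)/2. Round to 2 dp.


AKI = (RON + MON) / 2
AKI = (101.8 + 100.9) / 2
AKI = 202.7 / 2 = 101.35


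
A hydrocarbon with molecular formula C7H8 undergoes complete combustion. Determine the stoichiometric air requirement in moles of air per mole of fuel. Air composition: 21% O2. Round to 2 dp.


Balanced combustion: C7H8 + 9 O2 -> 7 CO2 + 4 H2O
O2 needed = C + H/4 = 7 + 8/4 = 9.00 moles
Air moles = O2 / 0.21 = 9.00 / 0.21 = 42.86 moles air


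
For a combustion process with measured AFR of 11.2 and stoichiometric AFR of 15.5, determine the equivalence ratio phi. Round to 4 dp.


phi = AFR_stoich / AFR_actual
phi = 15.5 / 11.2 = 1.3839


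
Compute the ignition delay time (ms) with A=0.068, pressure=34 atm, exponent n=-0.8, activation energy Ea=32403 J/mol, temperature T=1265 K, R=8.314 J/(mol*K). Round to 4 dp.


tau = A * P^n * exp(Ea/(R*T))
P^n = 34^(-0.8) = 0.05954110
Ea/(R*T) = 32403/(8.314*1265) = 3.080950
exp(Ea/(R*T)) = 21.779087
tau = 0.068 * 0.05954110 * 21.779087 = 0.0882 ms


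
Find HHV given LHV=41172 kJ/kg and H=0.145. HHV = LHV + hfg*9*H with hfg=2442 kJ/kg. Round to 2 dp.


HHV = LHV + hfg * 9 * H
Water addition = 2442 * 9 * 0.145 = 3186.810 kJ/kg
HHV = 41172 + 3186.810 = 44358.81 kJ/kg


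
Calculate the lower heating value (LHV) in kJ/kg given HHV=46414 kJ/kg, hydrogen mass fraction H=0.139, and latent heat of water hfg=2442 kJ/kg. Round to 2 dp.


LHV = HHV - hfg * 9 * H
Water correction = 2442 * 9 * 0.139 = 3054.942 kJ/kg
LHV = 46414 - 3054.942 = 43359.06 kJ/kg


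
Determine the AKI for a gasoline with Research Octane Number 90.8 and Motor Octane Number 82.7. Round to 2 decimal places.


AKI = (RON + MON) / 2
AKI = (90.8 + 82.7) / 2
AKI = 173.5 / 2 = 86.75


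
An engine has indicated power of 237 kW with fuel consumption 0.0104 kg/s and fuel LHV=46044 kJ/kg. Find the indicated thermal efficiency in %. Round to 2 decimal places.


eta_ith = (IP / (mf * LHV)) * 100
Denominator = 0.0104 * 46044 = 478.8576 kW
eta_ith = (237 / 478.8576) * 100 = 49.49%


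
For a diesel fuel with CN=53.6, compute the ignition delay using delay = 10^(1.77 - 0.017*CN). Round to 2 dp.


delay = 10^(1.77 - 0.017*CN)
Exponent = 1.77 - 0.017*53.6 = 0.8588
delay = 10^0.8588 = 7.22 ms


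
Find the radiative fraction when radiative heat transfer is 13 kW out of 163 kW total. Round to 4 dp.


f_rad = Q_rad / Q_total
f_rad = 13 / 163 = 0.0798


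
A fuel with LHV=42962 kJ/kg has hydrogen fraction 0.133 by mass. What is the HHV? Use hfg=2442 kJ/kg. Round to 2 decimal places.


HHV = LHV + hfg * 9 * H
Water addition = 2442 * 9 * 0.133 = 2923.074 kJ/kg
HHV = 42962 + 2923.074 = 45885.07 kJ/kg


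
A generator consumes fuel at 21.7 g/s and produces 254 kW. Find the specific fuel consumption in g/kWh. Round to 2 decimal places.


SFC = (mf / BP) * 3600
Rate = 21.7 / 254 = 0.085433 g/(s*kW)
SFC = 0.085433 * 3600 = 307.56 g/kWh


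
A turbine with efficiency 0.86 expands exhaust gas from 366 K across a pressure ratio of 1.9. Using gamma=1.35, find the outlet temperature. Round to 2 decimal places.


T_out = T_in * (1 - eta * (1 - PR^(-(gamma-1)/gamma)))
Exponent = -(1.35-1)/1.35 = -0.25925926
PR^exp = 1.9^(-0.25925926) = 0.84670193
Factor = 1 - 0.86*(1 - 0.84670193) = 0.86816366
T_out = 366 * 0.86816366 = 317.75 K


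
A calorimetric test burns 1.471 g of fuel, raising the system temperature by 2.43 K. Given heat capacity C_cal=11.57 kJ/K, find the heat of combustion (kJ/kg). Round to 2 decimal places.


Hc = C_cal * delta_T / m_fuel
Q_released = 11.57 * 2.43 = 28.1151 kJ
m_fuel = 1.471 g = 1.471/1000 kg = 0.001471 kg
Hc = 28.1151 / 0.001471 = 19112.92 kJ/kg


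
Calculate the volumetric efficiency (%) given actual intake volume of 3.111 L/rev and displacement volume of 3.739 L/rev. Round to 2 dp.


eta_v = (V_actual / V_disp) * 100
Ratio = 3.111 / 3.739 = 0.8320
eta_v = 0.8320 * 100 = 83.20%


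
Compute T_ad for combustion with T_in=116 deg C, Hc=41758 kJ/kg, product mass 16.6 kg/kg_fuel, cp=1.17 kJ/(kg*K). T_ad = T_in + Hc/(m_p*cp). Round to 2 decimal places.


T_ad = T_in + Hc / (m_p * cp)
Denominator = 16.6 * 1.17 = 19.4220
Temperature rise = 41758 / 19.4220 = 2150.04 K
T_ad = 116 + 2150.04 = 2266.04 deg C


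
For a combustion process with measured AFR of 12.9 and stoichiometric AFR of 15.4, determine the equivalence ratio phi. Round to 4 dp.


phi = AFR_stoich / AFR_actual
phi = 15.4 / 12.9 = 1.1938


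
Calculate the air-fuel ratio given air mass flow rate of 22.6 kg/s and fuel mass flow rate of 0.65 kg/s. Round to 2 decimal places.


AFR = m_air / m_fuel
AFR = 22.6 / 0.65 = 34.77


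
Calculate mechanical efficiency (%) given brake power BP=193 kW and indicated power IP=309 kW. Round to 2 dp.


eta_mech = (BP / IP) * 100
Ratio = 193 / 309 = 0.6246
eta_mech = 0.6246 * 100 = 62.46%


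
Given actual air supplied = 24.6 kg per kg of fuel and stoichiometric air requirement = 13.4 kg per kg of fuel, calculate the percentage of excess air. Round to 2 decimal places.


Excess air = actual - stoichiometric = 24.6 - 13.4 = 11.20 kg/kg fuel
Excess air % = (excess / stoich) * 100 = (11.20 / 13.4) * 100 = 83.58%


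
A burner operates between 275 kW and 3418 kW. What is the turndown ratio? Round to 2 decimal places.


TDR = Q_max / Q_min
TDR = 3418 / 275 = 12.43


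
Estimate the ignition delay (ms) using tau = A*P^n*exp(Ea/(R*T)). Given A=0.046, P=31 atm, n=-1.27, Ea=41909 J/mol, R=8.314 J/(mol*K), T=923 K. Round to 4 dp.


tau = A * P^n * exp(Ea/(R*T))
P^n = 31^(-1.27) = 0.01276353
Ea/(R*T) = 41909/(8.314*923) = 5.461294
exp(Ea/(R*T)) = 235.401897
tau = 0.046 * 0.01276353 * 235.401897 = 0.1382 ms


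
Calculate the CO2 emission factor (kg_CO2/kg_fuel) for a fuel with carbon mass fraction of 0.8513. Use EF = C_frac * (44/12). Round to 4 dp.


EF = C_frac * (M_CO2 / M_C)
EF = 0.8513 * (44/12)
EF = 0.8513 * 3.666667 = 3.1214 kg_CO2/kg_fuel


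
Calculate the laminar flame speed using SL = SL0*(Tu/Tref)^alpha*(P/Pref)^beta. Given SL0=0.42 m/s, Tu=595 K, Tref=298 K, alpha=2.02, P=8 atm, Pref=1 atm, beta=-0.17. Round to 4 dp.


SL = SL0 * (Tu/Tref)^alpha * (P/Pref)^beta
T ratio = 595/298 = 1.99664430
(T ratio)^alpha = 1.99664430^2.02 = 4.042103
(P/Pref)^beta = 8^(-0.17) = 0.702222
SL = 0.42 * 4.042103 * 0.702222 = 1.1922 m/s


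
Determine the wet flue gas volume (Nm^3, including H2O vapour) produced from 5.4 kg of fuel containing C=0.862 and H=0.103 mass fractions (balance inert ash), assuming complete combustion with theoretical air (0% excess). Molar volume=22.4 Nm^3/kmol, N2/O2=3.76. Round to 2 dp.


Per kg fuel: CO2 = (C/12 kmol)*22.4 = (0.862/12)*22.4 = 1.60907 Nm^3
Per kg fuel: H2O = (H/2 kmol)*22.4 = (0.103/2)*22.4 = 1.15360 Nm^3
O2 needed per kg fuel = C/12 + H/4 = 0.862/12 + 0.103/4 = 0.09758333 kmol
Per kg fuel: N2 = O2*3.76*22.4 = 0.09758333*3.76*22.4 = 8.21886 Nm^3
Total per kg = 1.60907 + 1.15360 + 8.21886 = 10.98153 Nm^3
Total = 10.98153 * 5.4 = 59.30 Nm^3


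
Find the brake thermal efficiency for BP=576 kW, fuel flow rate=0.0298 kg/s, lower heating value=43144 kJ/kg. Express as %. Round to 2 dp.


eta_BTE = (BP / (mf * LHV)) * 100
Denominator = 0.0298 * 43144 = 1285.6912 kW
eta_BTE = (576 / 1285.6912) * 100 = 44.80%


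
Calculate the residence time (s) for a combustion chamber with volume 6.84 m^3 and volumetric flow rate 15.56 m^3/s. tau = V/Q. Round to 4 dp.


tau = V / Q_flow
tau = 6.84 / 15.56 = 0.4396 s


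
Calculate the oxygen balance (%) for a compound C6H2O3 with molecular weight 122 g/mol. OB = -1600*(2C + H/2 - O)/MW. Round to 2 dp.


OB = -1600 * (2C + H/2 - O) / MW
Inner = 2*6 + 2/2 - 3 = 10.00
OB = -1600 * 10.00 / 122 = -131.15%


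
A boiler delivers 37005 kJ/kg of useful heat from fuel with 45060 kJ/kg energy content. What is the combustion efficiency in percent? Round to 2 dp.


Efficiency = (Q_useful / Q_fuel) * 100
Efficiency = (37005 / 45060) * 100
Efficiency = 0.8212 * 100 = 82.12%


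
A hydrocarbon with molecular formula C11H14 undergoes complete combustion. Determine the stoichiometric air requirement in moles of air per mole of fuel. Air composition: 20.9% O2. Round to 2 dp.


Balanced combustion: C11H14 + 14.5 O2 -> 11 CO2 + 7 H2O
O2 needed = C + H/4 = 11 + 14/4 = 14.50 moles
Air moles = O2 / 0.209 = 14.50 / 0.209 = 69.38 moles air


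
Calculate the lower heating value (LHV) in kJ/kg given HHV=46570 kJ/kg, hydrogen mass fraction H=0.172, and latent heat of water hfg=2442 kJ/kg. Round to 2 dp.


LHV = HHV - hfg * 9 * H
Water correction = 2442 * 9 * 0.172 = 3780.216 kJ/kg
LHV = 46570 - 3780.216 = 42789.78 kJ/kg


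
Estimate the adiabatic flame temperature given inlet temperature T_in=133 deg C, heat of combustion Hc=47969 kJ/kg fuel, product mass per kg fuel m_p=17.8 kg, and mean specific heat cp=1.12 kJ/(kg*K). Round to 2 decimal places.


T_ad = T_in + Hc / (m_p * cp)
Denominator = 17.8 * 1.12 = 19.9360
Temperature rise = 47969 / 19.9360 = 2406.15 K
T_ad = 133 + 2406.15 = 2539.15 deg C


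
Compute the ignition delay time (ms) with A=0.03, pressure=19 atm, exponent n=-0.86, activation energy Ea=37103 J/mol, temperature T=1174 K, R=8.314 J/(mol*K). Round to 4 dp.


tau = A * P^n * exp(Ea/(R*T))
P^n = 19^(-0.86) = 0.07948257
Ea/(R*T) = 37103/(8.314*1174) = 3.801289
exp(Ea/(R*T)) = 44.758849
tau = 0.03 * 0.07948257 * 44.758849 = 0.1067 ms


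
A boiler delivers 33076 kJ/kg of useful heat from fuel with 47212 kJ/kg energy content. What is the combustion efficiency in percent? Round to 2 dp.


Efficiency = (Q_useful / Q_fuel) * 100
Efficiency = (33076 / 47212) * 100
Efficiency = 0.7006 * 100 = 70.06%


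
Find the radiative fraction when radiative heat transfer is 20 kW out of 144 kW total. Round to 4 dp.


f_rad = Q_rad / Q_total
f_rad = 20 / 144 = 0.1389


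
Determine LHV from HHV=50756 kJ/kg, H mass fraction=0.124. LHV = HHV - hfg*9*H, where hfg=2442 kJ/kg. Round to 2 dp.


LHV = HHV - hfg * 9 * H
Water correction = 2442 * 9 * 0.124 = 2725.272 kJ/kg
LHV = 50756 - 2725.272 = 48030.73 kJ/kg


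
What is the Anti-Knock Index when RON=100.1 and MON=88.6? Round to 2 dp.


AKI = (RON + MON) / 2
AKI = (100.1 + 88.6) / 2
AKI = 188.7 / 2 = 94.35


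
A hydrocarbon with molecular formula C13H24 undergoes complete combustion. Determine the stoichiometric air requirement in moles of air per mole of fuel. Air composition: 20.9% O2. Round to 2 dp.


Balanced combustion: C13H24 + 19 O2 -> 13 CO2 + 12 H2O
O2 needed = C + H/4 = 13 + 24/4 = 19.00 moles
Air moles = O2 / 0.209 = 19.00 / 0.209 = 90.91 moles air


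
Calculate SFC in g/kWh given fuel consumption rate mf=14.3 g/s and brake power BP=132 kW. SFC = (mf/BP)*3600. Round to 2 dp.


SFC = (mf / BP) * 3600
Rate = 14.3 / 132 = 0.108333 g/(s*kW)
SFC = 0.108333 * 3600 = 390.00 g/kWh


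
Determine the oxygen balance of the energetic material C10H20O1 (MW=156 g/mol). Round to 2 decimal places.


OB = -1600 * (2C + H/2 - O) / MW
Inner = 2*10 + 20/2 - 1 = 29.00
OB = -1600 * 29.00 / 156 = -297.44%


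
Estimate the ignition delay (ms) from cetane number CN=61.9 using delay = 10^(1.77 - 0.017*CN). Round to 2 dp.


delay = 10^(1.77 - 0.017*CN)
Exponent = 1.77 - 0.017*61.9 = 0.7177
delay = 10^0.7177 = 5.22 ms


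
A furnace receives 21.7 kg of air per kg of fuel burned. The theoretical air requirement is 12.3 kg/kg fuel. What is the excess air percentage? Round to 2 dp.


Excess air = actual - stoichiometric = 21.7 - 12.3 = 9.40 kg/kg fuel
Excess air % = (excess / stoich) * 100 = (9.40 / 12.3) * 100 = 76.42%


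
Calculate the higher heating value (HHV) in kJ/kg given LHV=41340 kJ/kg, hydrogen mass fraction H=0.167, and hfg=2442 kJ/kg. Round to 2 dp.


HHV = LHV + hfg * 9 * H
Water addition = 2442 * 9 * 0.167 = 3670.326 kJ/kg
HHV = 41340 + 3670.326 = 45010.33 kJ/kg


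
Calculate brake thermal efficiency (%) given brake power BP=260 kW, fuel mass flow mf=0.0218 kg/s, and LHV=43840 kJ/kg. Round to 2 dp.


eta_BTE = (BP / (mf * LHV)) * 100
Denominator = 0.0218 * 43840 = 955.7120 kW
eta_BTE = (260 / 955.7120) * 100 = 27.20%


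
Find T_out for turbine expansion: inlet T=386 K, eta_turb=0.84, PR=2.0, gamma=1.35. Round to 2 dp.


T_out = T_in * (1 - eta * (1 - PR^(-(gamma-1)/gamma)))
Exponent = -(1.35-1)/1.35 = -0.25925926
PR^exp = 2.0^(-0.25925926) = 0.83551680
Factor = 1 - 0.84*(1 - 0.83551680) = 0.86183411
T_out = 386 * 0.86183411 = 332.67 K


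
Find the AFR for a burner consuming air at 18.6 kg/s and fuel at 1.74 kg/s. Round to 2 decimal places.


AFR = m_air / m_fuel
AFR = 18.6 / 1.74 = 10.69


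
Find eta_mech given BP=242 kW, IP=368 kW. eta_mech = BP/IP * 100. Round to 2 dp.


eta_mech = (BP / IP) * 100
Ratio = 242 / 368 = 0.6576
eta_mech = 0.6576 * 100 = 65.76%


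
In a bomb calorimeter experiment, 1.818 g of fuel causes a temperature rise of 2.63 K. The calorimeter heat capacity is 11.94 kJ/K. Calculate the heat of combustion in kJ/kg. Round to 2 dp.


Hc = C_cal * delta_T / m_fuel
Q_released = 11.94 * 2.63 = 31.4022 kJ
m_fuel = 1.818 g = 1.818/1000 kg = 0.001818 kg
Hc = 31.4022 / 0.001818 = 17272.94 kJ/kg


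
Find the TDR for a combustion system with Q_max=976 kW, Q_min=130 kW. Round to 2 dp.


TDR = Q_max / Q_min
TDR = 976 / 130 = 7.51


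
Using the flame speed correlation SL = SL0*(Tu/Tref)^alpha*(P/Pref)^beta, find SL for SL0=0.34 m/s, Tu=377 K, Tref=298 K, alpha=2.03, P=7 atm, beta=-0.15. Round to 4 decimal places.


SL = SL0 * (Tu/Tref)^alpha * (P/Pref)^beta
T ratio = 377/298 = 1.26510067
(T ratio)^alpha = 1.26510067^2.03 = 1.611810
(P/Pref)^beta = 7^(-0.15) = 0.746853
SL = 0.34 * 1.611810 * 0.746853 = 0.4093 m/s


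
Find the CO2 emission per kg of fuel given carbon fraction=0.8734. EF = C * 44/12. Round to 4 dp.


EF = C_frac * (M_CO2 / M_C)
EF = 0.8734 * (44/12)
EF = 0.8734 * 3.666667 = 3.2025 kg_CO2/kg_fuel


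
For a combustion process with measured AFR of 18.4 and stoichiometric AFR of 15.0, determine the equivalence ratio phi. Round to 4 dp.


phi = AFR_stoich / AFR_actual
phi = 15.0 / 18.4 = 0.8152


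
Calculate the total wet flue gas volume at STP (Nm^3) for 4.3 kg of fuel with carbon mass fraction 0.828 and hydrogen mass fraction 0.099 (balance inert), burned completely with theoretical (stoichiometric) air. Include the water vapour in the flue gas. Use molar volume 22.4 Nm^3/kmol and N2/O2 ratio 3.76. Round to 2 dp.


Per kg fuel: CO2 = (C/12 kmol)*22.4 = (0.828/12)*22.4 = 1.54560 Nm^3
Per kg fuel: H2O = (H/2 kmol)*22.4 = (0.099/2)*22.4 = 1.10880 Nm^3
O2 needed per kg fuel = C/12 + H/4 = 0.828/12 + 0.099/4 = 0.09375000 kmol
Per kg fuel: N2 = O2*3.76*22.4 = 0.09375000*3.76*22.4 = 7.89600 Nm^3
Total per kg = 1.54560 + 1.10880 + 7.89600 = 10.55040 Nm^3
Total = 10.55040 * 4.3 = 45.37 Nm^3


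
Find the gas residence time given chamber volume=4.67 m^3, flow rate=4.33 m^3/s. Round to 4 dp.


tau = V / Q_flow
tau = 4.67 / 4.33 = 1.0785 s


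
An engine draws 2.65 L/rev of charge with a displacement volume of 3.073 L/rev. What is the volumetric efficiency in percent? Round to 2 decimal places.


eta_v = (V_actual / V_disp) * 100
Ratio = 2.65 / 3.073 = 0.8623
eta_v = 0.8623 * 100 = 86.23%


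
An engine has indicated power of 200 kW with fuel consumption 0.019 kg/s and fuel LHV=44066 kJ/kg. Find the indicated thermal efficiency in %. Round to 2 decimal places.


eta_ith = (IP / (mf * LHV)) * 100
Denominator = 0.019 * 44066 = 837.2540 kW
eta_ith = (200 / 837.2540) * 100 = 23.89%


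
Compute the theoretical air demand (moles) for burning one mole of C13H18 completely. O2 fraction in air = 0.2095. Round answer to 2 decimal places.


Balanced combustion: C13H18 + 17.5 O2 -> 13 CO2 + 9 H2O
O2 needed = C + H/4 = 13 + 18/4 = 17.50 moles
Air moles = O2 / 0.2095 = 17.50 / 0.2095 = 83.53 moles air


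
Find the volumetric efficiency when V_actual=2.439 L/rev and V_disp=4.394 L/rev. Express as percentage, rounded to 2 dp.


eta_v = (V_actual / V_disp) * 100
Ratio = 2.439 / 4.394 = 0.5551
eta_v = 0.5551 * 100 = 55.51%


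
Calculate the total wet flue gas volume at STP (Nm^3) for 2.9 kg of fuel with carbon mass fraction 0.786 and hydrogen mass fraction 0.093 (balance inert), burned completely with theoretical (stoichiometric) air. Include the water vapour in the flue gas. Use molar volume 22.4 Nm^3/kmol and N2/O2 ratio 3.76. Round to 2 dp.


Per kg fuel: CO2 = (C/12 kmol)*22.4 = (0.786/12)*22.4 = 1.46720 Nm^3
Per kg fuel: H2O = (H/2 kmol)*22.4 = (0.093/2)*22.4 = 1.04160 Nm^3
O2 needed per kg fuel = C/12 + H/4 = 0.786/12 + 0.093/4 = 0.08875000 kmol
Per kg fuel: N2 = O2*3.76*22.4 = 0.08875000*3.76*22.4 = 7.47488 Nm^3
Total per kg = 1.46720 + 1.04160 + 7.47488 = 9.98368 Nm^3
Total = 9.98368 * 2.9 = 28.95 Nm^3


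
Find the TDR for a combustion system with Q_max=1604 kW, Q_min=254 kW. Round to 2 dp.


TDR = Q_max / Q_min
TDR = 1604 / 254 = 6.31


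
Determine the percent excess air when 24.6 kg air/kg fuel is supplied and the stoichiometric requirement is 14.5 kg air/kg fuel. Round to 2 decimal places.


Excess air = actual - stoichiometric = 24.6 - 14.5 = 10.10 kg/kg fuel
Excess air % = (excess / stoich) * 100 = (10.10 / 14.5) * 100 = 69.66%


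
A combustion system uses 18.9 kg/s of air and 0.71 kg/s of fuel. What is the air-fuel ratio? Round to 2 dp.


AFR = m_air / m_fuel
AFR = 18.9 / 0.71 = 26.62


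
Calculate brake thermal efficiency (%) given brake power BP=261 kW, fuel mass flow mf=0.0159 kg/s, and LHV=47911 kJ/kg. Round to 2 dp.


eta_BTE = (BP / (mf * LHV)) * 100
Denominator = 0.0159 * 47911 = 761.7849 kW
eta_BTE = (261 / 761.7849) * 100 = 34.26%


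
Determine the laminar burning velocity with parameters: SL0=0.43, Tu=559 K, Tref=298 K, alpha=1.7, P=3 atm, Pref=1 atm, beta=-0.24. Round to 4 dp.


SL = SL0 * (Tu/Tref)^alpha * (P/Pref)^beta
T ratio = 559/298 = 1.87583893
(T ratio)^alpha = 1.87583893^1.7 = 2.913617
(P/Pref)^beta = 3^(-0.24) = 0.768229
SL = 0.43 * 2.913617 * 0.768229 = 0.9625 m/s


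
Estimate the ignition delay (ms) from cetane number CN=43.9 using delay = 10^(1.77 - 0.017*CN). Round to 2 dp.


delay = 10^(1.77 - 0.017*CN)
Exponent = 1.77 - 0.017*43.9 = 1.0237
delay = 10^1.0237 = 10.56 ms


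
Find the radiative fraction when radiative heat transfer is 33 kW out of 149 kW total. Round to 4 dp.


f_rad = Q_rad / Q_total
f_rad = 33 / 149 = 0.2215


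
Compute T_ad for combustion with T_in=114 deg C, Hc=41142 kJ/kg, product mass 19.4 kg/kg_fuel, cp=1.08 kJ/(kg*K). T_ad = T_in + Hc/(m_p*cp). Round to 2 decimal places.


T_ad = T_in + Hc / (m_p * cp)
Denominator = 19.4 * 1.08 = 20.9520
Temperature rise = 41142 / 20.9520 = 1963.63 K
T_ad = 114 + 1963.63 = 2077.63 deg C


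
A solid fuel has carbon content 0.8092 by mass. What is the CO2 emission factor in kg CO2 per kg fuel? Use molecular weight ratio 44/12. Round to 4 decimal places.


EF = C_frac * (M_CO2 / M_C)
EF = 0.8092 * (44/12)
EF = 0.8092 * 3.666667 = 2.9671 kg_CO2/kg_fuel


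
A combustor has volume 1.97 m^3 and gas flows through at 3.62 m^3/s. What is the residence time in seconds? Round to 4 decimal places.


tau = V / Q_flow
tau = 1.97 / 3.62 = 0.5442 s


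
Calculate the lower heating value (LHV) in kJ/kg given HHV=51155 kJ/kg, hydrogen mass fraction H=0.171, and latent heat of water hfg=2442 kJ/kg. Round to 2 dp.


LHV = HHV - hfg * 9 * H
Water correction = 2442 * 9 * 0.171 = 3758.238 kJ/kg
LHV = 51155 - 3758.238 = 47396.76 kJ/kg


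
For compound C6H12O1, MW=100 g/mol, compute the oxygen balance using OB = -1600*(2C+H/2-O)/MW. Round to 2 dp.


OB = -1600 * (2C + H/2 - O) / MW
Inner = 2*6 + 12/2 - 1 = 17.00
OB = -1600 * 17.00 / 100 = -272.00%


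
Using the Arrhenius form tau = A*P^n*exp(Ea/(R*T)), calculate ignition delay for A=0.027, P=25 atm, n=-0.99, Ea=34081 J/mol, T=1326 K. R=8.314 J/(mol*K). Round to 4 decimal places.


tau = A * P^n * exp(Ea/(R*T))
P^n = 25^(-0.99) = 0.04130850
Ea/(R*T) = 34081/(8.314*1326) = 3.091426
exp(Ea/(R*T)) = 22.008429
tau = 0.027 * 0.04130850 * 22.008429 = 0.0245 ms


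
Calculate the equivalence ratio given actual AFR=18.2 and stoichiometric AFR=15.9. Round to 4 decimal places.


phi = AFR_stoich / AFR_actual
phi = 15.9 / 18.2 = 0.8736


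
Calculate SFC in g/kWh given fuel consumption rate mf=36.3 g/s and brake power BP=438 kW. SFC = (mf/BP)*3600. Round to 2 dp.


SFC = (mf / BP) * 3600
Rate = 36.3 / 438 = 0.082877 g/(s*kW)
SFC = 0.082877 * 3600 = 298.36 g/kWh


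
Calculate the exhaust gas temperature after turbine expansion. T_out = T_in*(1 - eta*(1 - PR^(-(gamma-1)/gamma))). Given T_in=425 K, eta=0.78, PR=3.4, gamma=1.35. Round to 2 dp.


T_out = T_in * (1 - eta * (1 - PR^(-(gamma-1)/gamma)))
Exponent = -(1.35-1)/1.35 = -0.25925926
PR^exp = 3.4^(-0.25925926) = 0.72813041
Factor = 1 - 0.78*(1 - 0.72813041) = 0.78794172
T_out = 425 * 0.78794172 = 334.88 K


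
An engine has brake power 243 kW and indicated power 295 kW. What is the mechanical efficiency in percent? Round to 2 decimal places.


eta_mech = (BP / IP) * 100
Ratio = 243 / 295 = 0.8237
eta_mech = 0.8237 * 100 = 82.37%


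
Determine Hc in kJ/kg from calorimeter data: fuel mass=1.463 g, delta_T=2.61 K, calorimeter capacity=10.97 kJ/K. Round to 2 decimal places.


Hc = C_cal * delta_T / m_fuel
Q_released = 10.97 * 2.61 = 28.6317 kJ
m_fuel = 1.463 g = 1.463/1000 kg = 0.001463 kg
Hc = 28.6317 / 0.001463 = 19570.54 kJ/kg


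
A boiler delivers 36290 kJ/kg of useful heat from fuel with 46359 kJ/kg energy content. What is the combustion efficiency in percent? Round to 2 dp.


Efficiency = (Q_useful / Q_fuel) * 100
Efficiency = (36290 / 46359) * 100
Efficiency = 0.7828 * 100 = 78.28%


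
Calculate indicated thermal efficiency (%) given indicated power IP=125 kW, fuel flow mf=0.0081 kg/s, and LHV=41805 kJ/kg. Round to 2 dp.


eta_ith = (IP / (mf * LHV)) * 100
Denominator = 0.0081 * 41805 = 338.6205 kW
eta_ith = (125 / 338.6205) * 100 = 36.91%


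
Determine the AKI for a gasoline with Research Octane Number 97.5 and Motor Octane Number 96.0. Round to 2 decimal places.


AKI = (RON + MON) / 2
AKI = (97.5 + 96.0) / 2
AKI = 193.5 / 2 = 96.75


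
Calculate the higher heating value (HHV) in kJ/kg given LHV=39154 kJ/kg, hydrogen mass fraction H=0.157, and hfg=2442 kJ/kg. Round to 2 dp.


HHV = LHV + hfg * 9 * H
Water addition = 2442 * 9 * 0.157 = 3450.546 kJ/kg
HHV = 39154 + 3450.546 = 42604.55 kJ/kg


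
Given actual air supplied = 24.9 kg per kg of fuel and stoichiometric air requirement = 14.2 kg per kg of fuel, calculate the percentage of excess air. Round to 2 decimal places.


Excess air = actual - stoichiometric = 24.9 - 14.2 = 10.70 kg/kg fuel
Excess air % = (excess / stoich) * 100 = (10.70 / 14.2) * 100 = 75.35%


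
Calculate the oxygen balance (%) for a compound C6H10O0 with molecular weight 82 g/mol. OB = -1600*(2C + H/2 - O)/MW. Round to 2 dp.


OB = -1600 * (2C + H/2 - O) / MW
Inner = 2*6 + 10/2 - 0 = 17.00
OB = -1600 * 17.00 / 82 = -331.71%


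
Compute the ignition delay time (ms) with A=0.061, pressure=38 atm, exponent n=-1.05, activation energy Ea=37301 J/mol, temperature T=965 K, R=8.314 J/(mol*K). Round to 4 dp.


tau = A * P^n * exp(Ea/(R*T))
P^n = 38^(-1.05) = 0.02193953
Ea/(R*T) = 37301/(8.314*965) = 4.649253
exp(Ea/(R*T)) = 104.506847
tau = 0.061 * 0.02193953 * 104.506847 = 0.1399 ms


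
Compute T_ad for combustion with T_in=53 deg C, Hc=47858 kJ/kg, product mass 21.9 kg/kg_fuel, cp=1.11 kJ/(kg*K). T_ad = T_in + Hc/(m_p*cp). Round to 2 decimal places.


T_ad = T_in + Hc / (m_p * cp)
Denominator = 21.9 * 1.11 = 24.3090
Temperature rise = 47858 / 24.3090 = 1968.74 K
T_ad = 53 + 1968.74 = 2021.74 deg C


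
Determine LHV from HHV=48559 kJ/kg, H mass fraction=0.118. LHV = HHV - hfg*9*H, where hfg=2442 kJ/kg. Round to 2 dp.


LHV = HHV - hfg * 9 * H
Water correction = 2442 * 9 * 0.118 = 2593.404 kJ/kg
LHV = 48559 - 2593.404 = 45965.60 kJ/kg


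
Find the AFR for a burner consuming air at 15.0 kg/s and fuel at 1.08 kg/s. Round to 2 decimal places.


AFR = m_air / m_fuel
AFR = 15.0 / 1.08 = 13.89


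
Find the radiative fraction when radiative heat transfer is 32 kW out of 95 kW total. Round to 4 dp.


f_rad = Q_rad / Q_total
f_rad = 32 / 95 = 0.3368


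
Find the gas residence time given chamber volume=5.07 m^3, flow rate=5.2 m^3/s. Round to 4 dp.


tau = V / Q_flow
tau = 5.07 / 5.2 = 0.9750 s


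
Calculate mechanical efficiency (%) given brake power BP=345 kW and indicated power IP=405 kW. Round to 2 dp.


eta_mech = (BP / IP) * 100
Ratio = 345 / 405 = 0.8519
eta_mech = 0.8519 * 100 = 85.19%


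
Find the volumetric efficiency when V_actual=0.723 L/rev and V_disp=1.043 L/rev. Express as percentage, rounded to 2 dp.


eta_v = (V_actual / V_disp) * 100
Ratio = 0.723 / 1.043 = 0.6932
eta_v = 0.6932 * 100 = 69.32%


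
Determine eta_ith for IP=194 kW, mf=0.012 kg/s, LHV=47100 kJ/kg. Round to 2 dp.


eta_ith = (IP / (mf * LHV)) * 100
Denominator = 0.012 * 47100 = 565.2000 kW
eta_ith = (194 / 565.2000) * 100 = 34.32%


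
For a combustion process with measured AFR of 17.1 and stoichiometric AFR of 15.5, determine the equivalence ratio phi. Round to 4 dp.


phi = AFR_stoich / AFR_actual
phi = 15.5 / 17.1 = 0.9064


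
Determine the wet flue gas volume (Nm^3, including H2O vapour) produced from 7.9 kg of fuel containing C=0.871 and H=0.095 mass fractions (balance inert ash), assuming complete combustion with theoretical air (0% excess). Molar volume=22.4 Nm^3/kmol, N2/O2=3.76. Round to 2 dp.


Per kg fuel: CO2 = (C/12 kmol)*22.4 = (0.871/12)*22.4 = 1.62587 Nm^3
Per kg fuel: H2O = (H/2 kmol)*22.4 = (0.095/2)*22.4 = 1.06400 Nm^3
O2 needed per kg fuel = C/12 + H/4 = 0.871/12 + 0.095/4 = 0.09633333 kmol
Per kg fuel: N2 = O2*3.76*22.4 = 0.09633333*3.76*22.4 = 8.11358 Nm^3
Total per kg = 1.62587 + 1.06400 + 8.11358 = 10.80345 Nm^3
Total = 10.80345 * 7.9 = 85.35 Nm^3


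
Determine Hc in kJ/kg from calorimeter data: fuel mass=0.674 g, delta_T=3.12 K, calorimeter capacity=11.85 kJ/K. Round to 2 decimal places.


Hc = C_cal * delta_T / m_fuel
Q_released = 11.85 * 3.12 = 36.9720 kJ
m_fuel = 0.674 g = 0.674/1000 kg = 0.000674 kg
Hc = 36.9720 / 0.000674 = 54854.60 kJ/kg


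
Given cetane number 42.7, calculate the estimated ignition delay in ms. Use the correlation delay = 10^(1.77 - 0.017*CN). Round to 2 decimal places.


delay = 10^(1.77 - 0.017*CN)
Exponent = 1.77 - 0.017*42.7 = 1.0441
delay = 10^1.0441 = 11.07 ms


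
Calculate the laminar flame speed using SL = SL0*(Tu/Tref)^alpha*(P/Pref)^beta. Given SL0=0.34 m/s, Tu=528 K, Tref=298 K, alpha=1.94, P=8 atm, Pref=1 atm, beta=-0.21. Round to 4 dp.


SL = SL0 * (Tu/Tref)^alpha * (P/Pref)^beta
T ratio = 528/298 = 1.77181208
(T ratio)^alpha = 1.77181208^1.94 = 3.033404
(P/Pref)^beta = 8^(-0.21) = 0.646176
SL = 0.34 * 3.033404 * 0.646176 = 0.6664 m/s


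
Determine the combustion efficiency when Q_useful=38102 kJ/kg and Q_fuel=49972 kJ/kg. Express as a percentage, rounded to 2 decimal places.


Efficiency = (Q_useful / Q_fuel) * 100
Efficiency = (38102 / 49972) * 100
Efficiency = 0.7625 * 100 = 76.25%


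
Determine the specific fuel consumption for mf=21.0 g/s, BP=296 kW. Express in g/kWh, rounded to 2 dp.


SFC = (mf / BP) * 3600
Rate = 21.0 / 296 = 0.070946 g/(s*kW)
SFC = 0.070946 * 3600 = 255.41 g/kWh


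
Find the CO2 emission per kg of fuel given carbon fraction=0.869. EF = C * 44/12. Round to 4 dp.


EF = C_frac * (M_CO2 / M_C)
EF = 0.869 * (44/12)
EF = 0.869 * 3.666667 = 3.1863 kg_CO2/kg_fuel


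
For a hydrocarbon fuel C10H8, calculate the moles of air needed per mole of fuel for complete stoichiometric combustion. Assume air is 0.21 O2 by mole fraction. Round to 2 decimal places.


Balanced combustion: C10H8 + 12 O2 -> 10 CO2 + 4 H2O
O2 needed = C + H/4 = 10 + 8/4 = 12.00 moles
Air moles = O2 / 0.21 = 12.00 / 0.21 = 57.14 moles air


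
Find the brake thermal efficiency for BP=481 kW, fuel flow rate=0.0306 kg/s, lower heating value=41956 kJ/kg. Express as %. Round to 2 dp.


eta_BTE = (BP / (mf * LHV)) * 100
Denominator = 0.0306 * 41956 = 1283.8536 kW
eta_BTE = (481 / 1283.8536) * 100 = 37.47%


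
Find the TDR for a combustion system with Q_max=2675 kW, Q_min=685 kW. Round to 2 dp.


TDR = Q_max / Q_min
TDR = 2675 / 685 = 3.91


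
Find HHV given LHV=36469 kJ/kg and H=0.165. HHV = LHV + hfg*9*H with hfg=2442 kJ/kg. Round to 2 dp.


HHV = LHV + hfg * 9 * H
Water addition = 2442 * 9 * 0.165 = 3626.370 kJ/kg
HHV = 36469 + 3626.370 = 40095.37 kJ/kg


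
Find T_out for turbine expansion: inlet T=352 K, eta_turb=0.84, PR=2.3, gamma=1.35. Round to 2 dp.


T_out = T_in * (1 - eta * (1 - PR^(-(gamma-1)/gamma)))
Exponent = -(1.35-1)/1.35 = -0.25925926
PR^exp = 2.3^(-0.25925926) = 0.80578413
Factor = 1 - 0.84*(1 - 0.80578413) = 0.83685867
T_out = 352 * 0.83685867 = 294.57 K


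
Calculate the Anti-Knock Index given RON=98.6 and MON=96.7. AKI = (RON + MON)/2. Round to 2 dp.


AKI = (RON + MON) / 2
AKI = (98.6 + 96.7) / 2
AKI = 195.3 / 2 = 97.65


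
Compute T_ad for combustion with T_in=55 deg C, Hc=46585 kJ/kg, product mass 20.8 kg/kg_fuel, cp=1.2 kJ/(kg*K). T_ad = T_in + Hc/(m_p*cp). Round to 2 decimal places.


T_ad = T_in + Hc / (m_p * cp)
Denominator = 20.8 * 1.2 = 24.9600
Temperature rise = 46585 / 24.9600 = 1866.39 K
T_ad = 55 + 1866.39 = 1921.39 deg C


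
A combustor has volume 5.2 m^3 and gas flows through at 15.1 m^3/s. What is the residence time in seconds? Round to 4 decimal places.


tau = V / Q_flow
tau = 5.2 / 15.1 = 0.3444 s


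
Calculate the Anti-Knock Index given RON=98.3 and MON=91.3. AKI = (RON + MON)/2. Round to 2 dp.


AKI = (RON + MON) / 2
AKI = (98.3 + 91.3) / 2
AKI = 189.6 / 2 = 94.80


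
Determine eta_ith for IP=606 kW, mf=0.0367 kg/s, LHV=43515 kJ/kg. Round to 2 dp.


eta_ith = (IP / (mf * LHV)) * 100
Denominator = 0.0367 * 43515 = 1597.0005 kW
eta_ith = (606 / 1597.0005) * 100 = 37.95%


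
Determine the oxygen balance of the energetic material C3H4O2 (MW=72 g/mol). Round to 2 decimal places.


OB = -1600 * (2C + H/2 - O) / MW
Inner = 2*3 + 4/2 - 2 = 6.00
OB = -1600 * 6.00 / 72 = -133.33%


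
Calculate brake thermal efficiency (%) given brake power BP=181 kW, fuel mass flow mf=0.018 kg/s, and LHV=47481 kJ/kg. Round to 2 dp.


eta_BTE = (BP / (mf * LHV)) * 100
Denominator = 0.018 * 47481 = 854.6580 kW
eta_BTE = (181 / 854.6580) * 100 = 21.18%


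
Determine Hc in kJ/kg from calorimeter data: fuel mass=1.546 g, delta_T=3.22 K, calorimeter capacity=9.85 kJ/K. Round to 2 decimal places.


Hc = C_cal * delta_T / m_fuel
Q_released = 9.85 * 3.22 = 31.7170 kJ
m_fuel = 1.546 g = 1.546/1000 kg = 0.001546 kg
Hc = 31.7170 / 0.001546 = 20515.52 kJ/kg


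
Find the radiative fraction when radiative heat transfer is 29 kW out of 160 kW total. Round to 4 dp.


f_rad = Q_rad / Q_total
f_rad = 29 / 160 = 0.1813
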